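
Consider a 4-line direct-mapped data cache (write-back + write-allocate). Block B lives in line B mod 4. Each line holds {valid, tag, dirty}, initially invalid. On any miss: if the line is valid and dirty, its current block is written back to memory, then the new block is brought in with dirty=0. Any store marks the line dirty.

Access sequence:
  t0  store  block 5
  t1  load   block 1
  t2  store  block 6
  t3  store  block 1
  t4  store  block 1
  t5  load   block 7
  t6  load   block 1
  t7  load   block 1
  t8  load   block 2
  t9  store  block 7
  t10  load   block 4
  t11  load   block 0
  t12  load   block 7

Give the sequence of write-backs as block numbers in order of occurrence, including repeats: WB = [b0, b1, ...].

0: W B5 -> L1 miss  d=D]
1: R B1 -> L1 miss wb->B5  d=-]
2: W B6 -> L2 miss  d=D]
3: W B1 -> L1 hit  d=D]
4: W B1 -> L1 hit  d=D]
5: R B7 -> L3 miss  d=-]
6: R B1 -> L1 hit  d=D]
7: R B1 -> L1 hit  d=D]
8: R B2 -> L2 miss wb->B6  d=-]
9: W B7 -> L3 hit  d=D]
10: R B4 -> L0 miss  d=-]
11: R B0 -> L0 miss  d=-]
12: R B7 -> L3 hit  d=D]

WB = [5, 6]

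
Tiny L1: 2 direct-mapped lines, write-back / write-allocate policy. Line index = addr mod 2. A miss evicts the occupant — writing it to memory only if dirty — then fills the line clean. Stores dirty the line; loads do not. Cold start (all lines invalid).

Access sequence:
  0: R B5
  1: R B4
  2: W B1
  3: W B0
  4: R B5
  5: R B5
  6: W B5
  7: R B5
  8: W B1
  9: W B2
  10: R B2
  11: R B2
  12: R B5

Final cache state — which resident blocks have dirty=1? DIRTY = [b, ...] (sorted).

0: R B5 → L1 miss [-]
1: R B4 → L0 miss [-]
2: W B1 → L1 miss [D]
3: W B0 → L0 miss [D]
4: R B5 → L1 miss wb→B1 [-]
5: R B5 → L1 hit [-]
6: W B5 → L1 hit [D]
7: R B5 → L1 hit [D]
8: W B1 → L1 miss wb→B5 [D]
9: W B2 → L0 miss wb→B0 [D]
10: R B2 → L0 hit [D]
11: R B2 → L0 hit [D]
12: R B5 → L1 miss wb→B1 [-]

DIRTY = [2]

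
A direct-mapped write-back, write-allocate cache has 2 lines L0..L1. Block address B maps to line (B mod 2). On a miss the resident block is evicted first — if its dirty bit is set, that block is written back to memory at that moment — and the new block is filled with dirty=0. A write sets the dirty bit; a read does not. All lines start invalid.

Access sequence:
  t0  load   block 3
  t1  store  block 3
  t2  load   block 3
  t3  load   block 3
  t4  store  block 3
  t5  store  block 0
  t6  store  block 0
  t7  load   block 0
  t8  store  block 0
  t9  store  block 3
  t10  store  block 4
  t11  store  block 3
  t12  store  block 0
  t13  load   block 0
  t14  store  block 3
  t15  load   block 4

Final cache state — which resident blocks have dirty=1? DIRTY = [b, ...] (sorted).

DIRTY = [3]

0: R B3 → L1 miss [-]
1: W B3 → L1 hit [D]
2: R B3 → L1 hit [D]
3: R B3 → L1 hit [D]
4: W B3 → L1 hit [D]
5: W B0 → L0 miss [D]
6: W B0 → L0 hit [D]
7: R B0 → L0 hit [D]
8: W B0 → L0 hit [D]
9: W B3 → L1 hit [D]
10: W B4 → L0 miss wb→B0 [D]
11: W B3 → L1 hit [D]
12: W B0 → L0 miss wb→B4 [D]
13: R B0 → L0 hit [D]
14: W B3 → L1 hit [D]
15: R B4 → L0 miss wb→B0 [-]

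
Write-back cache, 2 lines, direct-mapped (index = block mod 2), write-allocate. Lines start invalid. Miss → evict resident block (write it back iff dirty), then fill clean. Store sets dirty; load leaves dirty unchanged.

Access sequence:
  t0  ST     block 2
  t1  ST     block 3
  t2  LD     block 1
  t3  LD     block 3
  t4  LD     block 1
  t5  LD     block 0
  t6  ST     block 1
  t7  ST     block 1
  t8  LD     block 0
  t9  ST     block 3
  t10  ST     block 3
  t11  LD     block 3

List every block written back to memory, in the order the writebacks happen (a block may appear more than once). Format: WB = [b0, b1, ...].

  0 | W B2 → L0 miss [D]
  1 | W B3 → L1 miss [D]
  2 | R B1 → L1 miss wb→B3 [-]
  3 | R B3 → L1 miss [-]
  4 | R B1 → L1 miss [-]
  5 | R B0 → L0 miss wb→B2 [-]
  6 | W B1 → L1 hit [D]
  7 | W B1 → L1 hit [D]
  8 | R B0 → L0 hit [-]
  9 | W B3 → L1 miss wb→B1 [D]
  10 | W B3 → L1 hit [D]
  11 | R B3 → L1 hit [D]

WB = [3, 2, 1]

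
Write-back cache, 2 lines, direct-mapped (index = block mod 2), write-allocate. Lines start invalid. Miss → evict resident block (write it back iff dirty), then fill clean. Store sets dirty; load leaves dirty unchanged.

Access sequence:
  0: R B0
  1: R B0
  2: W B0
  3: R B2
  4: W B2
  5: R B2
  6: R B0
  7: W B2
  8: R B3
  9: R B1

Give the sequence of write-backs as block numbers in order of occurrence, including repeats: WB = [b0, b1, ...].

  0 | R B0 → L0 miss [-]
  1 | R B0 → L0 hit [-]
  2 | W B0 → L0 hit [D]
  3 | R B2 → L0 miss wb→B0 [-]
  4 | W B2 → L0 hit [D]
  5 | R B2 → L0 hit [D]
  6 | R B0 → L0 miss wb→B2 [-]
  7 | W B2 → L0 miss [D]
  8 | R B3 → L1 miss [-]
  9 | R B1 → L1 miss [-]

WB = [0, 2]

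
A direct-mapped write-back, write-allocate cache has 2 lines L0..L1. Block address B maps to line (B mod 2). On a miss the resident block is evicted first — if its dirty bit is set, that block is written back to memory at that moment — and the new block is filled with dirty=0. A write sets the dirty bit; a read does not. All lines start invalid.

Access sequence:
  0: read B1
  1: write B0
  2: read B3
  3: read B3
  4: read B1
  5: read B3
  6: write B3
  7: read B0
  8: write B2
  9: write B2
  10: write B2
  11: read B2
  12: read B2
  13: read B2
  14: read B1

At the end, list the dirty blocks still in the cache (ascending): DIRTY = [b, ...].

0: R B1 → L1 miss [-]
1: W B0 → L0 miss [D]
2: R B3 → L1 miss [-]
3: R B3 → L1 hit [-]
4: R B1 → L1 miss [-]
5: R B3 → L1 miss [-]
6: W B3 → L1 hit [D]
7: R B0 → L0 hit [D]
8: W B2 → L0 miss wb→B0 [D]
9: W B2 → L0 hit [D]
10: W B2 → L0 hit [D]
11: R B2 → L0 hit [D]
12: R B2 → L0 hit [D]
13: R B2 → L0 hit [D]
14: R B1 → L1 miss wb→B3 [-]

DIRTY = [2]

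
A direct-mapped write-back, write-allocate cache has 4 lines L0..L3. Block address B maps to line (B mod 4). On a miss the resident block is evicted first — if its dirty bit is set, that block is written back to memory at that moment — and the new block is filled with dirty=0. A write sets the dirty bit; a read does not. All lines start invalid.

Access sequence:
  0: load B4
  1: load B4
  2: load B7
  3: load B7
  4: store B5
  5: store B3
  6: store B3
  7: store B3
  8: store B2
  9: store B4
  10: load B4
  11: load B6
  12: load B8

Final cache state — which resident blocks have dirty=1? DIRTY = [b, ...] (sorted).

DIRTY = [3, 5]

0: R B4 → L0 miss [-]
1: R B4 → L0 hit [-]
2: R B7 → L3 miss [-]
3: R B7 → L3 hit [-]
4: W B5 → L1 miss [D]
5: W B3 → L3 miss [D]
6: W B3 → L3 hit [D]
7: W B3 → L3 hit [D]
8: W B2 → L2 miss [D]
9: W B4 → L0 hit [D]
10: R B4 → L0 hit [D]
11: R B6 → L2 miss wb→B2 [-]
12: R B8 → L0 miss wb→B4 [-]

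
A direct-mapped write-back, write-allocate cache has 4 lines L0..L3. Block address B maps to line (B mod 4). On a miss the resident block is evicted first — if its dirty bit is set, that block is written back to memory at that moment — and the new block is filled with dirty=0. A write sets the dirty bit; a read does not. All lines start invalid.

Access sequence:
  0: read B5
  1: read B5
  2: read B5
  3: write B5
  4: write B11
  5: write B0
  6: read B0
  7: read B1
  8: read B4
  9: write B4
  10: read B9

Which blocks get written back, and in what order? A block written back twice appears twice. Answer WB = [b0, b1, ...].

WB = [5, 0]

0: R B5 → L1 miss [-]
1: R B5 → L1 hit [-]
2: R B5 → L1 hit [-]
3: W B5 → L1 hit [D]
4: W B11 → L3 miss [D]
5: W B0 → L0 miss [D]
6: R B0 → L0 hit [D]
7: R B1 → L1 miss wb→B5 [-]
8: R B4 → L0 miss wb→B0 [-]
9: W B4 → L0 hit [D]
10: R B9 → L1 miss [-]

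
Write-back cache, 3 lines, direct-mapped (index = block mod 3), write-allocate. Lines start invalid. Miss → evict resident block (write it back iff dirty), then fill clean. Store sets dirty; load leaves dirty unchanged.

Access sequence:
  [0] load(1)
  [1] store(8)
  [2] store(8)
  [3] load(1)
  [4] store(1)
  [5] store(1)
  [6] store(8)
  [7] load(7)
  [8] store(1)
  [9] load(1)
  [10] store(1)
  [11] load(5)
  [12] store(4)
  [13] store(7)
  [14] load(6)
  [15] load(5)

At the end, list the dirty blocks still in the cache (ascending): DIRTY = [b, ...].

DIRTY = [7]

  0 | R B1 → L1 miss [-]
  1 | W B8 → L2 miss [D]
  2 | W B8 → L2 hit [D]
  3 | R B1 → L1 hit [-]
  4 | W B1 → L1 hit [D]
  5 | W B1 → L1 hit [D]
  6 | W B8 → L2 hit [D]
  7 | R B7 → L1 miss wb→B1 [-]
  8 | W B1 → L1 miss [D]
  9 | R B1 → L1 hit [D]
  10 | W B1 → L1 hit [D]
  11 | R B5 → L2 miss wb→B8 [-]
  12 | W B4 → L1 miss wb→B1 [D]
  13 | W B7 → L1 miss wb→B4 [D]
  14 | R B6 → L0 miss [-]
  15 | R B5 → L2 hit [-]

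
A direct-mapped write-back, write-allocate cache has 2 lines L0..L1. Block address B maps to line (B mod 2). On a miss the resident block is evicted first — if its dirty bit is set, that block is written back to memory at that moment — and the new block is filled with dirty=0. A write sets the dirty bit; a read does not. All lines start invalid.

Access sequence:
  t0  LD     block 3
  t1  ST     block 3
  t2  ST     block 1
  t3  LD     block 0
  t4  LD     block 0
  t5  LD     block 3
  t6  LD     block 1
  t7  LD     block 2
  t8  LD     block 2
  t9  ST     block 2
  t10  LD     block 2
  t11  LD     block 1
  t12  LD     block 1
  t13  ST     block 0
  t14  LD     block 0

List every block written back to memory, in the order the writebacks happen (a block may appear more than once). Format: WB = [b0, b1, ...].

0: R B3 → L1 miss [-]
1: W B3 → L1 hit [D]
2: W B1 → L1 miss wb→B3 [D]
3: R B0 → L0 miss [-]
4: R B0 → L0 hit [-]
5: R B3 → L1 miss wb→B1 [-]
6: R B1 → L1 miss [-]
7: R B2 → L0 miss [-]
8: R B2 → L0 hit [-]
9: W B2 → L0 hit [D]
10: R B2 → L0 hit [D]
11: R B1 → L1 hit [-]
12: R B1 → L1 hit [-]
13: W B0 → L0 miss wb→B2 [D]
14: R B0 → L0 hit [D]

WB = [3, 1, 2]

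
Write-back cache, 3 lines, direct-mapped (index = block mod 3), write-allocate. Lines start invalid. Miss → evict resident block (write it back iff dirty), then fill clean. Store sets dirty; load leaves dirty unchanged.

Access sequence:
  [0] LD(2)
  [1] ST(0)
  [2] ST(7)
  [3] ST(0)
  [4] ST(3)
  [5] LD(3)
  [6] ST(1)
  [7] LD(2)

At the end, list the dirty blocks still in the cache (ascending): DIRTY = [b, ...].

  0 | R B2 → L2 miss [-]
  1 | W B0 → L0 miss [D]
  2 | W B7 → L1 miss [D]
  3 | W B0 → L0 hit [D]
  4 | W B3 → L0 miss wb→B0 [D]
  5 | R B3 → L0 hit [D]
  6 | W B1 → L1 miss wb→B7 [D]
  7 | R B2 → L2 hit [-]

DIRTY = [1, 3]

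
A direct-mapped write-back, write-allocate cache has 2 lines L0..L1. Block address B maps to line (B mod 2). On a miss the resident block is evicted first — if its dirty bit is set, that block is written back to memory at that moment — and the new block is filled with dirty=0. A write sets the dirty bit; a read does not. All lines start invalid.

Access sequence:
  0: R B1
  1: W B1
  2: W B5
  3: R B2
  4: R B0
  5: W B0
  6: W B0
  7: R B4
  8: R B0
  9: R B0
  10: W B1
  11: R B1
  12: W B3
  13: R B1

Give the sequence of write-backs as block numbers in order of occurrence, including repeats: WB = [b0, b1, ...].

0: R B1 -> L1 miss  d=-]
1: W B1 -> L1 hit  d=D]
2: W B5 -> L1 miss wb->B1  d=D]
3: R B2 -> L0 miss  d=-]
4: R B0 -> L0 miss  d=-]
5: W B0 -> L0 hit  d=D]
6: W B0 -> L0 hit  d=D]
7: R B4 -> L0 miss wb->B0  d=-]
8: R B0 -> L0 miss  d=-]
9: R B0 -> L0 hit  d=-]
10: W B1 -> L1 miss wb->B5  d=D]
11: R B1 -> L1 hit  d=D]
12: W B3 -> L1 miss wb->B1  d=D]
13: R B1 -> L1 miss wb->B3  d=-]

WB = [1, 0, 5, 1, 3]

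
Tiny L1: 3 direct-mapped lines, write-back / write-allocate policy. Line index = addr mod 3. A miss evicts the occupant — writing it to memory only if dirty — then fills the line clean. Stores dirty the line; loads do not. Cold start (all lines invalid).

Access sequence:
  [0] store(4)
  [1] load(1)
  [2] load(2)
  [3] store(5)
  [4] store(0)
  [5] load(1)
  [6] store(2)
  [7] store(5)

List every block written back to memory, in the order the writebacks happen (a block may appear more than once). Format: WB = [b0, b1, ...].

  0 | W B4 → L1 miss [D]
  1 | R B1 → L1 miss wb→B4 [-]
  2 | R B2 → L2 miss [-]
  3 | W B5 → L2 miss [D]
  4 | W B0 → L0 miss [D]
  5 | R B1 → L1 hit [-]
  6 | W B2 → L2 miss wb→B5 [D]
  7 | W B5 → L2 miss wb→B2 [D]

WB = [4, 5, 2]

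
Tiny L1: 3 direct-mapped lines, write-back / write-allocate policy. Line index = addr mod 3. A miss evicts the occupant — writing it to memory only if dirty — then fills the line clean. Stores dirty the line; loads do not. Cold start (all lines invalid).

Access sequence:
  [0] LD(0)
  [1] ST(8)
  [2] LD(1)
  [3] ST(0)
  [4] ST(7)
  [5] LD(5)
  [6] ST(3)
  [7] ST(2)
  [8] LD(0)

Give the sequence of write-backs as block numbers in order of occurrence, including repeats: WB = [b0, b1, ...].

WB = [8, 0, 3]

0: R B0 → L0 miss [-]
1: W B8 → L2 miss [D]
2: R B1 → L1 miss [-]
3: W B0 → L0 hit [D]
4: W B7 → L1 miss [D]
5: R B5 → L2 miss wb→B8 [-]
6: W B3 → L0 miss wb→B0 [D]
7: W B2 → L2 miss [D]
8: R B0 → L0 miss wb→B3 [-]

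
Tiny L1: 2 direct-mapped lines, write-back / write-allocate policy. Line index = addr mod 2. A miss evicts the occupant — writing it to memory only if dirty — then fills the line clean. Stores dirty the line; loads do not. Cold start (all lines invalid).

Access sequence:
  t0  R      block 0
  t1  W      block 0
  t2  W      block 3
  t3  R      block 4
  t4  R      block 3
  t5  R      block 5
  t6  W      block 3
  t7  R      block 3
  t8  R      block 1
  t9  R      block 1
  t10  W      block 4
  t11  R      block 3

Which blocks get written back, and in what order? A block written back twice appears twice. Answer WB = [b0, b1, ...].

0: R B0 -> L0 miss  d=-]
1: W B0 -> L0 hit  d=D]
2: W B3 -> L1 miss  d=D]
3: R B4 -> L0 miss wb->B0  d=-]
4: R B3 -> L1 hit  d=D]
5: R B5 -> L1 miss wb->B3  d=-]
6: W B3 -> L1 miss  d=D]
7: R B3 -> L1 hit  d=D]
8: R B1 -> L1 miss wb->B3  d=-]
9: R B1 -> L1 hit  d=-]
10: W B4 -> L0 hit  d=D]
11: R B3 -> L1 miss  d=-]

WB = [0, 3, 3]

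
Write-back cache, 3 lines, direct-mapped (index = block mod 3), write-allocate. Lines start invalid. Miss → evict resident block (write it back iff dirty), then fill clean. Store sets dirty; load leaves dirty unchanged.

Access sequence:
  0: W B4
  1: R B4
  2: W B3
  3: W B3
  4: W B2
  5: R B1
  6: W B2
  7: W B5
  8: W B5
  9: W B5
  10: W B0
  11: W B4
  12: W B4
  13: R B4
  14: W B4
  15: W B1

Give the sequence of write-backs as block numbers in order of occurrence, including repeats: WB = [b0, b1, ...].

  0 | W B4 → L1 miss [D]
  1 | R B4 → L1 hit [D]
  2 | W B3 → L0 miss [D]
  3 | W B3 → L0 hit [D]
  4 | W B2 → L2 miss [D]
  5 | R B1 → L1 miss wb→B4 [-]
  6 | W B2 → L2 hit [D]
  7 | W B5 → L2 miss wb→B2 [D]
  8 | W B5 → L2 hit [D]
  9 | W B5 → L2 hit [D]
  10 | W B0 → L0 miss wb→B3 [D]
  11 | W B4 → L1 miss [D]
  12 | W B4 → L1 hit [D]
  13 | R B4 → L1 hit [D]
  14 | W B4 → L1 hit [D]
  15 | W B1 → L1 miss wb→B4 [D]

WB = [4, 2, 3, 4]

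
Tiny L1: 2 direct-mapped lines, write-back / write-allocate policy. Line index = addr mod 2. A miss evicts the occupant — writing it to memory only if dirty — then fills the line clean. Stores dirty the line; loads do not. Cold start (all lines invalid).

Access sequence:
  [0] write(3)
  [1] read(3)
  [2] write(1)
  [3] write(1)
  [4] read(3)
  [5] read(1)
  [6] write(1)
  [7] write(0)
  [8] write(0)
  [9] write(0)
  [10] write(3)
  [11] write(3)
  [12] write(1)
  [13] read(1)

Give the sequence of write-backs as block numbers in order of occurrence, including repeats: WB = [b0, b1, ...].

WB = [3, 1, 1, 3]

0: W B3 → L1 miss [D]
1: R B3 → L1 hit [D]
2: W B1 → L1 miss wb→B3 [D]
3: W B1 → L1 hit [D]
4: R B3 → L1 miss wb→B1 [-]
5: R B1 → L1 miss [-]
6: W B1 → L1 hit [D]
7: W B0 → L0 miss [D]
8: W B0 → L0 hit [D]
9: W B0 → L0 hit [D]
10: W B3 → L1 miss wb→B1 [D]
11: W B3 → L1 hit [D]
12: W B1 → L1 miss wb→B3 [D]
13: R B1 → L1 hit [D]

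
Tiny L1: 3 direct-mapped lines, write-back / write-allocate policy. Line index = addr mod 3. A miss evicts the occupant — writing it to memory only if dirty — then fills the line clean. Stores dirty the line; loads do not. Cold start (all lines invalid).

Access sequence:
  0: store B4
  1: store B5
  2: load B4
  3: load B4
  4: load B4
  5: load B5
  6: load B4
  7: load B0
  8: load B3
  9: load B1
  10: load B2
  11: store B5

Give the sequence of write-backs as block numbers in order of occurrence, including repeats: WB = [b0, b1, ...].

WB = [4, 5]

  0 | W B4 → L1 miss [D]
  1 | W B5 → L2 miss [D]
  2 | R B4 → L1 hit [D]
  3 | R B4 → L1 hit [D]
  4 | R B4 → L1 hit [D]
  5 | R B5 → L2 hit [D]
  6 | R B4 → L1 hit [D]
  7 | R B0 → L0 miss [-]
  8 | R B3 → L0 miss [-]
  9 | R B1 → L1 miss wb→B4 [-]
  10 | R B2 → L2 miss wb→B5 [-]
  11 | W B5 → L2 miss [D]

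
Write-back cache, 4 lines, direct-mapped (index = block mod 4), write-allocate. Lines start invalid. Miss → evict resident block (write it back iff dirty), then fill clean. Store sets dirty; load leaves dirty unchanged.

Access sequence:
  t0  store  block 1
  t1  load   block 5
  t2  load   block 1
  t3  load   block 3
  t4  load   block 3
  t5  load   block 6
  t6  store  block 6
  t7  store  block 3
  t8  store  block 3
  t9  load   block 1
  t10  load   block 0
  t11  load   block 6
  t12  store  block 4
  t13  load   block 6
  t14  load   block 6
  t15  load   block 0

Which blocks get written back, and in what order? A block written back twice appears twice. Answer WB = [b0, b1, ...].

WB = [1, 4]

0: W B1 → L1 miss [D]
1: R B5 → L1 miss wb→B1 [-]
2: R B1 → L1 miss [-]
3: R B3 → L3 miss [-]
4: R B3 → L3 hit [-]
5: R B6 → L2 miss [-]
6: W B6 → L2 hit [D]
7: W B3 → L3 hit [D]
8: W B3 → L3 hit [D]
9: R B1 → L1 hit [-]
10: R B0 → L0 miss [-]
11: R B6 → L2 hit [D]
12: W B4 → L0 miss [D]
13: R B6 → L2 hit [D]
14: R B6 → L2 hit [D]
15: R B0 → L0 miss wb→B4 [-]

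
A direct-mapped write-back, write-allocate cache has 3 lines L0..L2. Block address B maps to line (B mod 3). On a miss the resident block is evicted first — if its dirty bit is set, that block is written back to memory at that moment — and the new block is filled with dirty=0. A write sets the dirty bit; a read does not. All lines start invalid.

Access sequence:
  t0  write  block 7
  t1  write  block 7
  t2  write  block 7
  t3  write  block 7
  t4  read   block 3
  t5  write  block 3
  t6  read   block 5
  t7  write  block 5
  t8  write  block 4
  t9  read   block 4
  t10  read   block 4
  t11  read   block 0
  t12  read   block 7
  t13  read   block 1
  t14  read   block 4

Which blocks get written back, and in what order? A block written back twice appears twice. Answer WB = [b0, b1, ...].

  0 | W B7 → L1 miss [D]
  1 | W B7 → L1 hit [D]
  2 | W B7 → L1 hit [D]
  3 | W B7 → L1 hit [D]
  4 | R B3 → L0 miss [-]
  5 | W B3 → L0 hit [D]
  6 | R B5 → L2 miss [-]
  7 | W B5 → L2 hit [D]
  8 | W B4 → L1 miss wb→B7 [D]
  9 | R B4 → L1 hit [D]
  10 | R B4 → L1 hit [D]
  11 | R B0 → L0 miss wb→B3 [-]
  12 | R B7 → L1 miss wb→B4 [-]
  13 | R B1 → L1 miss [-]
  14 | R B4 → L1 miss [-]

WB = [7, 3, 4]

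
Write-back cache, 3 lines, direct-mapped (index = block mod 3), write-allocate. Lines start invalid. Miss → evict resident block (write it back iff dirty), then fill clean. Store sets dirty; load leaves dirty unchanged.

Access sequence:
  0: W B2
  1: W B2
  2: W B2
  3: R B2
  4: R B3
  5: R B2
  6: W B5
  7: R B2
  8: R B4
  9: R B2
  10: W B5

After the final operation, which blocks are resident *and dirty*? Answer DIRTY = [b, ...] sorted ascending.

0: W B2 → L2 miss [D]
1: W B2 → L2 hit [D]
2: W B2 → L2 hit [D]
3: R B2 → L2 hit [D]
4: R B3 → L0 miss [-]
5: R B2 → L2 hit [D]
6: W B5 → L2 miss wb→B2 [D]
7: R B2 → L2 miss wb→B5 [-]
8: R B4 → L1 miss [-]
9: R B2 → L2 hit [-]
10: W B5 → L2 miss [D]

DIRTY = [5]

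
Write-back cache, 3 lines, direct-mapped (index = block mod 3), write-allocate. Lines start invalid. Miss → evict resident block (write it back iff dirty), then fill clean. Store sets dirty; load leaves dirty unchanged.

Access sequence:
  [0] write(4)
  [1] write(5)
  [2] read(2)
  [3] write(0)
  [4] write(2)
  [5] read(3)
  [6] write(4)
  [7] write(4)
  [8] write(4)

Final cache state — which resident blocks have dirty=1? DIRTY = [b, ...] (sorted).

0: W B4 → L1 miss [D]
1: W B5 → L2 miss [D]
2: R B2 → L2 miss wb→B5 [-]
3: W B0 → L0 miss [D]
4: W B2 → L2 hit [D]
5: R B3 → L0 miss wb→B0 [-]
6: W B4 → L1 hit [D]
7: W B4 → L1 hit [D]
8: W B4 → L1 hit [D]

DIRTY = [2, 4]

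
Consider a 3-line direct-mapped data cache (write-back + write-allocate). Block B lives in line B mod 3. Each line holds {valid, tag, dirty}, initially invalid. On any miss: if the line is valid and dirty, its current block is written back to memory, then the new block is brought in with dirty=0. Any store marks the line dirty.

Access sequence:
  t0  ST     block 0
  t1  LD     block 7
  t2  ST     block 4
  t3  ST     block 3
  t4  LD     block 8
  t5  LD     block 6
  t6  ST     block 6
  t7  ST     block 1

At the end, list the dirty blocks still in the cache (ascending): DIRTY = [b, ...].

  0 | W B0 → L0 miss [D]
  1 | R B7 → L1 miss [-]
  2 | W B4 → L1 miss [D]
  3 | W B3 → L0 miss wb→B0 [D]
  4 | R B8 → L2 miss [-]
  5 | R B6 → L0 miss wb→B3 [-]
  6 | W B6 → L0 hit [D]
  7 | W B1 → L1 miss wb→B4 [D]

DIRTY = [1, 6]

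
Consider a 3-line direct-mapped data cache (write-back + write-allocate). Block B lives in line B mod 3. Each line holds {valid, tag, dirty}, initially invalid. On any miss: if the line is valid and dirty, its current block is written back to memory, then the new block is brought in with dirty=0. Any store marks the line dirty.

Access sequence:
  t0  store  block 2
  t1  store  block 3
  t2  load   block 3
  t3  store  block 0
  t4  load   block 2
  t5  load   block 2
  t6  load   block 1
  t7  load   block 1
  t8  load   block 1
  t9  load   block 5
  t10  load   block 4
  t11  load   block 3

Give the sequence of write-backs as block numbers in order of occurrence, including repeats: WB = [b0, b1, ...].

0: W B2 → L2 miss [D]
1: W B3 → L0 miss [D]
2: R B3 → L0 hit [D]
3: W B0 → L0 miss wb→B3 [D]
4: R B2 → L2 hit [D]
5: R B2 → L2 hit [D]
6: R B1 → L1 miss [-]
7: R B1 → L1 hit [-]
8: R B1 → L1 hit [-]
9: R B5 → L2 miss wb→B2 [-]
10: R B4 → L1 miss [-]
11: R B3 → L0 miss wb→B0 [-]

WB = [3, 2, 0]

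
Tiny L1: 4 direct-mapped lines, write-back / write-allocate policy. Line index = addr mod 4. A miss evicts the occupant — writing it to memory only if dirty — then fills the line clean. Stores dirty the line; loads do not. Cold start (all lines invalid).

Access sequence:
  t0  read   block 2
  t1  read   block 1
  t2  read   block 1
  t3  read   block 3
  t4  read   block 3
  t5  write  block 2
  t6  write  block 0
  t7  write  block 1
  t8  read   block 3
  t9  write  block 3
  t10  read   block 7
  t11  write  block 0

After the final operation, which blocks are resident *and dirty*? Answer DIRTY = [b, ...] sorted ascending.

DIRTY = [0, 1, 2]

0: R B2 -> L2 miss  d=-]
1: R B1 -> L1 miss  d=-]
2: R B1 -> L1 hit  d=-]
3: R B3 -> L3 miss  d=-]
4: R B3 -> L3 hit  d=-]
5: W B2 -> L2 hit  d=D]
6: W B0 -> L0 miss  d=D]
7: W B1 -> L1 hit  d=D]
8: R B3 -> L3 hit  d=-]
9: W B3 -> L3 hit  d=D]
10: R B7 -> L3 miss wb->B3  d=-]
11: W B0 -> L0 hit  d=D]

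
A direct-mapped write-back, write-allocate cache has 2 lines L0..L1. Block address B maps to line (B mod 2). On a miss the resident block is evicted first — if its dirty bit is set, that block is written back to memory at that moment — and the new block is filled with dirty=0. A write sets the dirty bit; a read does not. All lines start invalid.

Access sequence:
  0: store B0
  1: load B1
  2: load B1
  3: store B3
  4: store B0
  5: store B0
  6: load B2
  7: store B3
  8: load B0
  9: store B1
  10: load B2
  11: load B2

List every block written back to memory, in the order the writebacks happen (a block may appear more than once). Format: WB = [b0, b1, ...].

0: W B0 -> L0 miss  d=D]
1: R B1 -> L1 miss  d=-]
2: R B1 -> L1 hit  d=-]
3: W B3 -> L1 miss  d=D]
4: W B0 -> L0 hit  d=D]
5: W B0 -> L0 hit  d=D]
6: R B2 -> L0 miss wb->B0  d=-]
7: W B3 -> L1 hit  d=D]
8: R B0 -> L0 miss  d=-]
9: W B1 -> L1 miss wb->B3  d=D]
10: R B2 -> L0 miss  d=-]
11: R B2 -> L0 hit  d=-]

WB = [0, 3]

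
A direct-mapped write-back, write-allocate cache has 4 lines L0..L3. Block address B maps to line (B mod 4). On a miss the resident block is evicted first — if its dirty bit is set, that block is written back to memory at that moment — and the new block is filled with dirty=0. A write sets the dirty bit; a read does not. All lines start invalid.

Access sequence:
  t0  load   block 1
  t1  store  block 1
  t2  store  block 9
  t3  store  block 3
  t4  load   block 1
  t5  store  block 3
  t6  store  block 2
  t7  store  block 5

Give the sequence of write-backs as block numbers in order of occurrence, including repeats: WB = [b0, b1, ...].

WB = [1, 9]

  0 | R B1 → L1 miss [-]
  1 | W B1 → L1 hit [D]
  2 | W B9 → L1 miss wb→B1 [D]
  3 | W B3 → L3 miss [D]
  4 | R B1 → L1 miss wb→B9 [-]
  5 | W B3 → L3 hit [D]
  6 | W B2 → L2 miss [D]
  7 | W B5 → L1 miss [D]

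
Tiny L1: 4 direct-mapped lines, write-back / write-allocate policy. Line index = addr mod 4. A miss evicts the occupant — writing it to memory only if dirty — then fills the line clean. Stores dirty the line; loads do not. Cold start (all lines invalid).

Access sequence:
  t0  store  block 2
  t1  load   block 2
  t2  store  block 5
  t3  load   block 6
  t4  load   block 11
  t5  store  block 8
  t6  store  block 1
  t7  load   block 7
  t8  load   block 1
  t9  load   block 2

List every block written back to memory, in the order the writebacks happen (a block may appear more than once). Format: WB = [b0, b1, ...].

0: W B2 -> L2 miss  d=D]
1: R B2 -> L2 hit  d=D]
2: W B5 -> L1 miss  d=D]
3: R B6 -> L2 miss wb->B2  d=-]
4: R B11 -> L3 miss  d=-]
5: W B8 -> L0 miss  d=D]
6: W B1 -> L1 miss wb->B5  d=D]
7: R B7 -> L3 miss  d=-]
8: R B1 -> L1 hit  d=D]
9: R B2 -> L2 miss  d=-]

WB = [2, 5]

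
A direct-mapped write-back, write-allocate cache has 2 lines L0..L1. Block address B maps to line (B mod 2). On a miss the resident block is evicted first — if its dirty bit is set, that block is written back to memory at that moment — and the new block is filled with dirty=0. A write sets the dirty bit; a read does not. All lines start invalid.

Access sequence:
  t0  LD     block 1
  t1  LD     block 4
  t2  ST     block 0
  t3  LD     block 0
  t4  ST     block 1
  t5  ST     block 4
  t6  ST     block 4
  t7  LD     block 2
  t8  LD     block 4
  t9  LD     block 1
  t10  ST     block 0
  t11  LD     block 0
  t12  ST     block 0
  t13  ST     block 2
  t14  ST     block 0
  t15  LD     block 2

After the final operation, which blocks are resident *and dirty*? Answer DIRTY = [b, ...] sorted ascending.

0: R B1 -> L1 miss  d=-]
1: R B4 -> L0 miss  d=-]
2: W B0 -> L0 miss  d=D]
3: R B0 -> L0 hit  d=D]
4: W B1 -> L1 hit  d=D]
5: W B4 -> L0 miss wb->B0  d=D]
6: W B4 -> L0 hit  d=D]
7: R B2 -> L0 miss wb->B4  d=-]
8: R B4 -> L0 miss  d=-]
9: R B1 -> L1 hit  d=D]
10: W B0 -> L0 miss  d=D]
11: R B0 -> L0 hit  d=D]
12: W B0 -> L0 hit  d=D]
13: W B2 -> L0 miss wb->B0  d=D]
14: W B0 -> L0 miss wb->B2  d=D]
15: R B2 -> L0 miss wb->B0  d=-]

DIRTY = [1]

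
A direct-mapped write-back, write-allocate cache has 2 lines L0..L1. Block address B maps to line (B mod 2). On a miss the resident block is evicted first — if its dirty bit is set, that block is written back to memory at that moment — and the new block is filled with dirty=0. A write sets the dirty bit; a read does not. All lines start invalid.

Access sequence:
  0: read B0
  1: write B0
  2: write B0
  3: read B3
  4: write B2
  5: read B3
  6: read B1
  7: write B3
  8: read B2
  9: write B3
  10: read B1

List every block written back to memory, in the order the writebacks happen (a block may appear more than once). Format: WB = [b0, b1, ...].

0: R B0 → L0 miss [-]
1: W B0 → L0 hit [D]
2: W B0 → L0 hit [D]
3: R B3 → L1 miss [-]
4: W B2 → L0 miss wb→B0 [D]
5: R B3 → L1 hit [-]
6: R B1 → L1 miss [-]
7: W B3 → L1 miss [D]
8: R B2 → L0 hit [D]
9: W B3 → L1 hit [D]
10: R B1 → L1 miss wb→B3 [-]

WB = [0, 3]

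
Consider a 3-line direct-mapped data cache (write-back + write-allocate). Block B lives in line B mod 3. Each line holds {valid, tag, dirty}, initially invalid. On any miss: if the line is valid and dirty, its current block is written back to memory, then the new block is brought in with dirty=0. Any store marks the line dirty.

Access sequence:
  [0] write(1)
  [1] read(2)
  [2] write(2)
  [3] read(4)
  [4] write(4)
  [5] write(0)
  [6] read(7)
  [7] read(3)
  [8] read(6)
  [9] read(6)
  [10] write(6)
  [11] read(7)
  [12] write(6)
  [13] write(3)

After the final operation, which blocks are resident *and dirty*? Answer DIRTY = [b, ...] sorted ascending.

DIRTY = [2, 3]

  0 | W B1 → L1 miss [D]
  1 | R B2 → L2 miss [-]
  2 | W B2 → L2 hit [D]
  3 | R B4 → L1 miss wb→B1 [-]
  4 | W B4 → L1 hit [D]
  5 | W B0 → L0 miss [D]
  6 | R B7 → L1 miss wb→B4 [-]
  7 | R B3 → L0 miss wb→B0 [-]
  8 | R B6 → L0 miss [-]
  9 | R B6 → L0 hit [-]
  10 | W B6 → L0 hit [D]
  11 | R B7 → L1 hit [-]
  12 | W B6 → L0 hit [D]
  13 | W B3 → L0 miss wb→B6 [D]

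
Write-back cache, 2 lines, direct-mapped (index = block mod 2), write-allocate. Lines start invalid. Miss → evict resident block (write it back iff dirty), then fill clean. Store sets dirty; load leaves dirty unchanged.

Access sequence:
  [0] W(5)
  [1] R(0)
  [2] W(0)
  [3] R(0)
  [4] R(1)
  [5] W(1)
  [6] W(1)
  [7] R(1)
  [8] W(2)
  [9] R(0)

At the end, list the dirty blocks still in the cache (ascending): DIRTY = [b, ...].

DIRTY = [1]

0: W B5 -> L1 miss  d=D]
1: R B0 -> L0 miss  d=-]
2: W B0 -> L0 hit  d=D]
3: R B0 -> L0 hit  d=D]
4: R B1 -> L1 miss wb->B5  d=-]
5: W B1 -> L1 hit  d=D]
6: W B1 -> L1 hit  d=D]
7: R B1 -> L1 hit  d=D]
8: W B2 -> L0 miss wb->B0  d=D]
9: R B0 -> L0 miss wb->B2  d=-]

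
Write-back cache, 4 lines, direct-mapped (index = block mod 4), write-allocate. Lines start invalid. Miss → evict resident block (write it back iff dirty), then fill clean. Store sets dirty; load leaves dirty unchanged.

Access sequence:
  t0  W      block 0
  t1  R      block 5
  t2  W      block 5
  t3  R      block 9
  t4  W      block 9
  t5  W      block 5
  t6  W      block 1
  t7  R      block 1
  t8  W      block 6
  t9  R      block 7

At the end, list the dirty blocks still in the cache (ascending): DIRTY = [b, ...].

DIRTY = [0, 1, 6]

0: W B0 -> L0 miss  d=D]
1: R B5 -> L1 miss  d=-]
2: W B5 -> L1 hit  d=D]
3: R B9 -> L1 miss wb->B5  d=-]
4: W B9 -> L1 hit  d=D]
5: W B5 -> L1 miss wb->B9  d=D]
6: W B1 -> L1 miss wb->B5  d=D]
7: R B1 -> L1 hit  d=D]
8: W B6 -> L2 miss  d=D]
9: R B7 -> L3 miss  d=-]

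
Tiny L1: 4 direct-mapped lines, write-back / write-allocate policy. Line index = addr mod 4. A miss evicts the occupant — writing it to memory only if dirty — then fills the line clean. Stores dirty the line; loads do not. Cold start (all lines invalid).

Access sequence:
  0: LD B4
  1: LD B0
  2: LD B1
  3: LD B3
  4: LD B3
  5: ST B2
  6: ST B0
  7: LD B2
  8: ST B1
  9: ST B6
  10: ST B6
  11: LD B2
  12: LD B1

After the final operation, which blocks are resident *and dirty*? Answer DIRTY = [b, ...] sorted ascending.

DIRTY = [0, 1]

0: R B4 -> L0 miss  d=-]
1: R B0 -> L0 miss  d=-]
2: R B1 -> L1 miss  d=-]
3: R B3 -> L3 miss  d=-]
4: R B3 -> L3 hit  d=-]
5: W B2 -> L2 miss  d=D]
6: W B0 -> L0 hit  d=D]
7: R B2 -> L2 hit  d=D]
8: W B1 -> L1 hit  d=D]
9: W B6 -> L2 miss wb->B2  d=D]
10: W B6 -> L2 hit  d=D]
11: R B2 -> L2 miss wb->B6  d=-]
12: R B1 -> L1 hit  d=D]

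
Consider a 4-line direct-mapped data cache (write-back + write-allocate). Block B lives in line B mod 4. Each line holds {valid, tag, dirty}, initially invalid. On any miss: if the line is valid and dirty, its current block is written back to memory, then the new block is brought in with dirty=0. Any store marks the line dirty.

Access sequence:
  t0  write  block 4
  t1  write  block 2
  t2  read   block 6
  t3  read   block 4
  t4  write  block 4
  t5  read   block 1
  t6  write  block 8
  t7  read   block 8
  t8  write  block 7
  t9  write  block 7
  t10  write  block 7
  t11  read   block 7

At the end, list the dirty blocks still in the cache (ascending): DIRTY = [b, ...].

DIRTY = [7, 8]

0: W B4 → L0 miss [D]
1: W B2 → L2 miss [D]
2: R B6 → L2 miss wb→B2 [-]
3: R B4 → L0 hit [D]
4: W B4 → L0 hit [D]
5: R B1 → L1 miss [-]
6: W B8 → L0 miss wb→B4 [D]
7: R B8 → L0 hit [D]
8: W B7 → L3 miss [D]
9: W B7 → L3 hit [D]
10: W B7 → L3 hit [D]
11: R B7 → L3 hit [D]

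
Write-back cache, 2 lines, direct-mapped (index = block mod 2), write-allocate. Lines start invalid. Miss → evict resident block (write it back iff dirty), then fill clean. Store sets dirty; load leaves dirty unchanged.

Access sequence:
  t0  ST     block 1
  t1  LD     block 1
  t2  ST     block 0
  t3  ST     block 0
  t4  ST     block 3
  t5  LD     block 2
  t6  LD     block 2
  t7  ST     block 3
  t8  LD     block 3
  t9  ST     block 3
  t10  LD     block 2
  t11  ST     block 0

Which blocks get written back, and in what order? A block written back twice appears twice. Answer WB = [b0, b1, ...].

0: W B1 -> L1 miss  d=D]
1: R B1 -> L1 hit  d=D]
2: W B0 -> L0 miss  d=D]
3: W B0 -> L0 hit  d=D]
4: W B3 -> L1 miss wb->B1  d=D]
5: R B2 -> L0 miss wb->B0  d=-]
6: R B2 -> L0 hit  d=-]
7: W B3 -> L1 hit  d=D]
8: R B3 -> L1 hit  d=D]
9: W B3 -> L1 hit  d=D]
10: R B2 -> L0 hit  d=-]
11: W B0 -> L0 miss  d=D]

WB = [1, 0]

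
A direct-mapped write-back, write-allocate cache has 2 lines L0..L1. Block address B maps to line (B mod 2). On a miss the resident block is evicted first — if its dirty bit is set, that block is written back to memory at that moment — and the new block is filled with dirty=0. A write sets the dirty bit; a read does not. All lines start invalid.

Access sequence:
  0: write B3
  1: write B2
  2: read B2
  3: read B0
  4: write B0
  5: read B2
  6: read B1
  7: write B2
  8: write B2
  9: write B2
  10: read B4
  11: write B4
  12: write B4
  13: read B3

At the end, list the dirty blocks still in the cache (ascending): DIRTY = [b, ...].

0: W B3 → L1 miss [D]
1: W B2 → L0 miss [D]
2: R B2 → L0 hit [D]
3: R B0 → L0 miss wb→B2 [-]
4: W B0 → L0 hit [D]
5: R B2 → L0 miss wb→B0 [-]
6: R B1 → L1 miss wb→B3 [-]
7: W B2 → L0 hit [D]
8: W B2 → L0 hit [D]
9: W B2 → L0 hit [D]
10: R B4 → L0 miss wb→B2 [-]
11: W B4 → L0 hit [D]
12: W B4 → L0 hit [D]
13: R B3 → L1 miss [-]

DIRTY = [4]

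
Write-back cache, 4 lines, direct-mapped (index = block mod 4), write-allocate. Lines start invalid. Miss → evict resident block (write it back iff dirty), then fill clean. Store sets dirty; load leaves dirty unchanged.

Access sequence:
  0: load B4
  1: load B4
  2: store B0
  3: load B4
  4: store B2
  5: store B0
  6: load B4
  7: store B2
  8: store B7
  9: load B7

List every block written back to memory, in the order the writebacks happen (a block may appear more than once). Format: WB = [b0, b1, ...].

  0 | R B4 → L0 miss [-]
  1 | R B4 → L0 hit [-]
  2 | W B0 → L0 miss [D]
  3 | R B4 → L0 miss wb→B0 [-]
  4 | W B2 → L2 miss [D]
  5 | W B0 → L0 miss [D]
  6 | R B4 → L0 miss wb→B0 [-]
  7 | W B2 → L2 hit [D]
  8 | W B7 → L3 miss [D]
  9 | R B7 → L3 hit [D]

WB = [0, 0]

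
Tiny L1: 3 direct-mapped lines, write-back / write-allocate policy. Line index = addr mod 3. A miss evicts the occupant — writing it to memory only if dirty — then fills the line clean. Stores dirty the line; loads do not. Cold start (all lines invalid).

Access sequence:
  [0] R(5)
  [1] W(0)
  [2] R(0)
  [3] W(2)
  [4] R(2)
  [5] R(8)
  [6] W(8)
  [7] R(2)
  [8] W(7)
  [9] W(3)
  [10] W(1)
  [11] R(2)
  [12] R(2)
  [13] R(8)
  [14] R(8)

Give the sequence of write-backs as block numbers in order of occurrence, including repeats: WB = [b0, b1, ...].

0: R B5 -> L2 miss  d=-]
1: W B0 -> L0 miss  d=D]
2: R B0 -> L0 hit  d=D]
3: W B2 -> L2 miss  d=D]
4: R B2 -> L2 hit  d=D]
5: R B8 -> L2 miss wb->B2  d=-]
6: W B8 -> L2 hit  d=D]
7: R B2 -> L2 miss wb->B8  d=-]
8: W B7 -> L1 miss  d=D]
9: W B3 -> L0 miss wb->B0  d=D]
10: W B1 -> L1 miss wb->B7  d=D]
11: R B2 -> L2 hit  d=-]
12: R B2 -> L2 hit  d=-]
13: R B8 -> L2 miss  d=-]
14: R B8 -> L2 hit  d=-]

WB = [2, 8, 0, 7]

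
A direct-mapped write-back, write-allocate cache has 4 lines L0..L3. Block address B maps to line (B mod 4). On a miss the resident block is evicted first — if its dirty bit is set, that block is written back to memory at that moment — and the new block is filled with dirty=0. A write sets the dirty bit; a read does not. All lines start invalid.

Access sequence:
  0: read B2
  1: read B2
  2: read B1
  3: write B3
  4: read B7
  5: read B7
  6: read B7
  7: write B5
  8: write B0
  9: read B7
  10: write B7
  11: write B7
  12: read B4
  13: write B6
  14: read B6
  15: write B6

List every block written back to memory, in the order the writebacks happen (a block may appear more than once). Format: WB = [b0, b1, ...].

0: R B2 → L2 miss [-]
1: R B2 → L2 hit [-]
2: R B1 → L1 miss [-]
3: W B3 → L3 miss [D]
4: R B7 → L3 miss wb→B3 [-]
5: R B7 → L3 hit [-]
6: R B7 → L3 hit [-]
7: W B5 → L1 miss [D]
8: W B0 → L0 miss [D]
9: R B7 → L3 hit [-]
10: W B7 → L3 hit [D]
11: W B7 → L3 hit [D]
12: R B4 → L0 miss wb→B0 [-]
13: W B6 → L2 miss [D]
14: R B6 → L2 hit [D]
15: W B6 → L2 hit [D]

WB = [3, 0]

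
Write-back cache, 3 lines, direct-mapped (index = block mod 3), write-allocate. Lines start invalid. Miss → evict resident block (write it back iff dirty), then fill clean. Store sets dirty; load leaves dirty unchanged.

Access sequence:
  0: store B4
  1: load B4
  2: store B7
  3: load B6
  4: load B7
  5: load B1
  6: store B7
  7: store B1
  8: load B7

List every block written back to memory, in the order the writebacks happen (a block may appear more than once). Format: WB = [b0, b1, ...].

WB = [4, 7, 7, 1]

  0 | W B4 → L1 miss [D]
  1 | R B4 → L1 hit [D]
  2 | W B7 → L1 miss wb→B4 [D]
  3 | R B6 → L0 miss [-]
  4 | R B7 → L1 hit [D]
  5 | R B1 → L1 miss wb→B7 [-]
  6 | W B7 → L1 miss [D]
  7 | W B1 → L1 miss wb→B7 [D]
  8 | R B7 → L1 miss wb→B1 [-]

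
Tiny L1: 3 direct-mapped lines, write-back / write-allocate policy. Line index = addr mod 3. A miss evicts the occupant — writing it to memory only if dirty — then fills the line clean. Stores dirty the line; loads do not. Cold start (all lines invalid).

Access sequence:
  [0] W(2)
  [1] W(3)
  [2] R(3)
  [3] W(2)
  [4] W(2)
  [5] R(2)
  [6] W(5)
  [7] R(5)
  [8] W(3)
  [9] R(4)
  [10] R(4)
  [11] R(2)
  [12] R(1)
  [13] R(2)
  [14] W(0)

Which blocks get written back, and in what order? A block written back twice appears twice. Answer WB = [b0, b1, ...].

WB = [2, 5, 3]

0: W B2 → L2 miss [D]
1: W B3 → L0 miss [D]
2: R B3 → L0 hit [D]
3: W B2 → L2 hit [D]
4: W B2 → L2 hit [D]
5: R B2 → L2 hit [D]
6: W B5 → L2 miss wb→B2 [D]
7: R B5 → L2 hit [D]
8: W B3 → L0 hit [D]
9: R B4 → L1 miss [-]
10: R B4 → L1 hit [-]
11: R B2 → L2 miss wb→B5 [-]
12: R B1 → L1 miss [-]
13: R B2 → L2 hit [-]
14: W B0 → L0 miss wb→B3 [D]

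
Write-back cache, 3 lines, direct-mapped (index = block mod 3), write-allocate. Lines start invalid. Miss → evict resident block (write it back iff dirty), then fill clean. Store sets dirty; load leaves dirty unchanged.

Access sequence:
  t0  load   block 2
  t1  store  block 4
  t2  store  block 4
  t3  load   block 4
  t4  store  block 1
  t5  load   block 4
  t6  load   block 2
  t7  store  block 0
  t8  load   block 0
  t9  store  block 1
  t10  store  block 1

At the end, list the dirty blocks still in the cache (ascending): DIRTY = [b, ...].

0: R B2 -> L2 miss  d=-]
1: W B4 -> L1 miss  d=D]
2: W B4 -> L1 hit  d=D]
3: R B4 -> L1 hit  d=D]
4: W B1 -> L1 miss wb->B4  d=D]
5: R B4 -> L1 miss wb->B1  d=-]
6: R B2 -> L2 hit  d=-]
7: W B0 -> L0 miss  d=D]
8: R B0 -> L0 hit  d=D]
9: W B1 -> L1 miss  d=D]
10: W B1 -> L1 hit  d=D]

DIRTY = [0, 1]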